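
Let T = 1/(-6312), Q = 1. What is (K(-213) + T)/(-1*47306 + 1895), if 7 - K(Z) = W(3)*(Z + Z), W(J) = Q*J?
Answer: -8110919/286634232 ≈ -0.028297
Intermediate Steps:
T = -1/6312 ≈ -0.00015843
W(J) = J (W(J) = 1*J = J)
K(Z) = 7 - 6*Z (K(Z) = 7 - 3*(Z + Z) = 7 - 3*2*Z = 7 - 6*Z)
(K(-213) + T)/(-1*47306 + 1895) = ((7 - 6*(-213)) - 1/6312)/(-1*47306 + 1895) = ((7 + 1278) - 1/6312)/(-47306 + 1895) = (1285 - 1/6312)/(-45411) = (8110919/6312)*(-1/45411) = -8110919/286634232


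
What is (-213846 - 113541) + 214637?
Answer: -112750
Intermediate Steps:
(-213846 - 113541) + 214637 = -327387 + 214637 = -112750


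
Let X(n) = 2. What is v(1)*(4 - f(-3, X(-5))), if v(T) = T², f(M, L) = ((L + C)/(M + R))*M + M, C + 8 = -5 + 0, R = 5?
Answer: -19/2 ≈ -9.5000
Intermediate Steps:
C = -13 (C = -8 + (-5 + 0) = -8 - 5 = -13)
f(M, L) = M + M*(-13 + L)/(5 + M) (f(M, L) = ((L - 13)/(M + 5))*M + M = ((-13 + L)/(5 + M))*M + M = M*(-13 + L)/(5 + M) + M = M + M*(-13 + L)/(5 + M))
v(1)*(4 - f(-3, X(-5))) = 1²*(4 - (-3)*(-8 + 2 - 3)/(5 - 3)) = 1*(4 - (-3)*(-9)/2) = 1*(4 - 1*27/2) = 1*(4 - 27/2) = 1*(-19/2) = -19/2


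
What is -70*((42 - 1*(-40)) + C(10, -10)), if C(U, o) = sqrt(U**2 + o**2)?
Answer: -5740 - 700*sqrt(2) ≈ -6730.0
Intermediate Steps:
-70*((42 - 1*(-40)) + C(10, -10)) = -70*((42 - 1*(-40)) + sqrt(10**2 + (-10)**2)) = -70*((42 + 40) + sqrt(100 + 100)) = -70*(82 + sqrt(200)) = -70*(82 + 10*sqrt(2)) = -5740 - 700*sqrt(2)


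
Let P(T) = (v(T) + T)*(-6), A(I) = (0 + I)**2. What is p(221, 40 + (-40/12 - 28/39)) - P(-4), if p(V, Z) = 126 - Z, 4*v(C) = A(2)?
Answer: 2810/39 ≈ 72.051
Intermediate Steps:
A(I) = I**2
v(C) = 1 (v(C) = (1/4)*2**2 = (1/4)*4 = 1)
P(T) = -6 - 6*T (P(T) = (1 + T)*(-6) = -6 - 6*T)
p(221, 40 + (-40/12 - 28/39)) - P(-4) = (126 - (40 + (-40/12 - 28/39))) - (-6 - 6*(-4)) = (126 - (40 + (-40*1/12 - 28*1/39))) - (-6 + 24) = (126 - (40 + (-10/3 - 28/39))) - 1*18 = (126 - (40 - 158/39)) - 18 = (126 - 1*1402/39) - 18 = (126 - 1402/39) - 18 = 3512/39 - 18 = 2810/39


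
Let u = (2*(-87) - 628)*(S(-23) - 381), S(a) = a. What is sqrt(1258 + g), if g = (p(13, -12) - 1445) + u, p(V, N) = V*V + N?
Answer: sqrt(323978) ≈ 569.19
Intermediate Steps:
p(V, N) = N + V**2 (p(V, N) = V**2 + N = N + V**2)
u = 324008 (u = (2*(-87) - 628)*(-23 - 381) = (-174 - 628)*(-404) = -802*(-404) = 324008)
g = 322720 (g = ((-12 + 13**2) - 1445) + 324008 = ((-12 + 169) - 1445) + 324008 = (157 - 1445) + 324008 = -1288 + 324008 = 322720)
sqrt(1258 + g) = sqrt(1258 + 322720) = sqrt(323978)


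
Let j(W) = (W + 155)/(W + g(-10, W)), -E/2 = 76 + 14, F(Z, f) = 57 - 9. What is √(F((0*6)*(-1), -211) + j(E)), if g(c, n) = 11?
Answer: √8137/13 ≈ 6.9389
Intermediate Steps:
F(Z, f) = 48
E = -180 (E = -2*(76 + 14) = -2*90 = -180)
j(W) = (155 + W)/(11 + W) (j(W) = (W + 155)/(W + 11) = (155 + W)/(11 + W))
√(F((0*6)*(-1), -211) + j(E)) = √(48 + (155 - 180)/(11 - 180)) = √(48 - 25/(-169)) = √(48 - 1/169*(-25)) = √(48 + 25/169) = √(8137/169) = √8137/13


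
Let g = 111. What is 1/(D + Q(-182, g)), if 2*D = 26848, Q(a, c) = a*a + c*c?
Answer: 1/58869 ≈ 1.6987e-5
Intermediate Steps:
Q(a, c) = a² + c²
D = 13424 (D = (½)*26848 = 13424)
1/(D + Q(-182, g)) = 1/(13424 + ((-182)² + 111²)) = 1/(13424 + (33124 + 12321)) = 1/(13424 + 45445) = 1/58869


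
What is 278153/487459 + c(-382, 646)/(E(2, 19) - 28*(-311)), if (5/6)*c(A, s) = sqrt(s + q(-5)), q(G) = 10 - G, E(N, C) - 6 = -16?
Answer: 278153/487459 + 3*sqrt(661)/21745 ≈ 0.57417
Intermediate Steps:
E(N, C) = -10 (E(N, C) = 6 - 16 = -10)
c(A, s) = 6*sqrt(15 + s)/5 (c(A, s) = 6*sqrt(s + (10 - 1*(-5)))/5 = 6*sqrt(s + (10 + 5))/5 = 6*sqrt(s + 15)/5 = 6*sqrt(15 + s)/5)
278153/487459 + c(-382, 646)/(E(2, 19) - 28*(-311)) = 278153/487459 + (6*sqrt(15 + 646)/5)/(-10 - 28*(-311)) = 278153*(1/487459) + (6*sqrt(661)/5)/(-10 + 8708) = 278153/487459 + (6*sqrt(661)/5)/8698 = 278153/487459 + (6*sqrt(661)/5)*(1/8698) = 278153/487459 + 3*sqrt(661)/21745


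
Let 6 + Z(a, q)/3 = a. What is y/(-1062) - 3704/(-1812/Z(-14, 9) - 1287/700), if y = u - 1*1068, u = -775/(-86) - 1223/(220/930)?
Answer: -621969078715/4986339039 ≈ -124.73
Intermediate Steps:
Z(a, q) = -18 + 3*a
u = -2441126/473 (u = -775*(-1/86) - 1223/(220*(1/930)) = 775/86 - 1223/22/93 = 775/86 - 1223*93/22 = 775/86 - 113739/22 = -2441126/473 ≈ -5160.9)
y = -2946290/473 (y = -2441126/473 - 1*1068 = -2441126/473 - 1068 = -2946290/473 ≈ -6228.9)
y/(-1062) - 3704/(-1812/Z(-14, 9) - 1287/700) = -2946290/473/(-1062) - 3704/(-1812/(-18 + 3*(-14)) - 1287/700) = -2946290/473*(-1/1062) - 3704/(-1812/(-18 - 42) - 1287*1/700) = 1473145/251163 - 3704/(-1812/(-60) - 1287/700) = 1473145/251163 - 3704/(-1812*(-1/60) - 1287/700) = 1473145/251163 - 3704/(151/5 - 1287/700) = 1473145/251163 - 3704/19853/700 = 1473145/251163 - 3704*700/19853 = 1473145/251163 - 2592800/19853 = -621969078715/4986339039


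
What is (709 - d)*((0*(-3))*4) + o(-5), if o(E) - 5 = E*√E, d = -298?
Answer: 5 - 5*I*√5 ≈ 5.0 - 11.18*I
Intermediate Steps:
o(E) = 5 + E^(3/2) (o(E) = 5 + E*√E = 5 + E^(3/2))
(709 - d)*((0*(-3))*4) + o(-5) = (709 - 1*(-298))*((0*(-3))*4) + (5 + (-5)^(3/2)) = (709 + 298)*(0*4) + (5 - 5*I*√5) = 1007*0 + (5 - 5*I*√5) = 0 + (5 - 5*I*√5) = 5 - 5*I*√5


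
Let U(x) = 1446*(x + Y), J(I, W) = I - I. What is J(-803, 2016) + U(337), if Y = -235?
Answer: 147492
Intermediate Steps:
J(I, W) = 0
U(x) = -339810 + 1446*x (U(x) = 1446*(x - 235) = 1446*(-235 + x) = -339810 + 1446*x)
J(-803, 2016) + U(337) = 0 + (-339810 + 1446*337) = 0 + (-339810 + 487302) = 0 + 147492 = 147492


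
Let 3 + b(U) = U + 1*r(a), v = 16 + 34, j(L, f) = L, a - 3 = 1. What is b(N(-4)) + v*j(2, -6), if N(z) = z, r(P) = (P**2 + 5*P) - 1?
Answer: 128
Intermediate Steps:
a = 4 (a = 3 + 1 = 4)
r(P) = -1 + P**2 + 5*P
v = 50
b(U) = 32 + U (b(U) = -3 + (U + 1*(-1 + 4**2 + 5*4)) = -3 + (U + 1*(-1 + 16 + 20)) = -3 + (U + 1*35) = -3 + (U + 35) = -3 + (35 + U) = 32 + U)
b(N(-4)) + v*j(2, -6) = (32 - 4) + 50*2 = 28 + 100 = 128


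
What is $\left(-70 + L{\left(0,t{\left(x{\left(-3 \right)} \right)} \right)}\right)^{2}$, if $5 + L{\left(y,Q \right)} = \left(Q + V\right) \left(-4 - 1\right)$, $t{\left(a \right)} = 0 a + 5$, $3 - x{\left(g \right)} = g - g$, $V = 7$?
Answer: $18225$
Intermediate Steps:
$x{\left(g \right)} = 3$ ($x{\left(g \right)} = 3 - \left(g - g\right) = 3 - 0 = 3 + 0 = 3$)
$t{\left(a \right)} = 5$ ($t{\left(a \right)} = 0 + 5 = 5$)
$L{\left(y,Q \right)} = -40 - 5 Q$ ($L{\left(y,Q \right)} = -5 + \left(Q + 7\right) \left(-4 - 1\right) = -5 + \left(7 + Q\right) \left(-5\right) = -5 - \left(35 + 5 Q\right) = -40 - 5 Q$)
$\left(-70 + L{\left(0,t{\left(x{\left(-3 \right)} \right)} \right)}\right)^{2} = \left(-70 - 65\right)^{2} = \left(-135\right)^{2} = 18225$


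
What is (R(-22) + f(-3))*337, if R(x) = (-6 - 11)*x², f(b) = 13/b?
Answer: -8322889/3 ≈ -2.7743e+6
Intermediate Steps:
R(x) = -17*x²
(R(-22) + f(-3))*337 = (-17*(-22)² + 13/(-3))*337 = (-17*484 + 13*(-⅓))*337 = (-8228 - 13/3)*337 = -24697/3*337 = -8322889/3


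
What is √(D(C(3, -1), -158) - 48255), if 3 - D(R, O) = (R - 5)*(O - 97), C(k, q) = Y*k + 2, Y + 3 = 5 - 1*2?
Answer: I*√49017 ≈ 221.4*I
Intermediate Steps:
Y = 0 (Y = -3 + (5 - 1*2) = -3 + (5 - 2) = -3 + 3 = 0)
C(k, q) = 2 (C(k, q) = 0*k + 2 = 0 + 2 = 2)
D(R, O) = 3 - (-97 + O)*(-5 + R) (D(R, O) = 3 - (R - 5)*(O - 97) = 3 - (-5 + R)*(-97 + O) = 3 - (-97 + O)*(-5 + R))
√(D(C(3, -1), -158) - 48255) = √((-482 + 5*(-158) + 97*2 - 1*(-158)*2) - 48255) = √((-482 - 790 + 194 + 316) - 48255) = √(-762 - 48255) = √(-49017) = I*√49017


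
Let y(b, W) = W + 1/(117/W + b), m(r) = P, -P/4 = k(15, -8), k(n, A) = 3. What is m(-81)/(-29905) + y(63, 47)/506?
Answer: 4346331881/46576080540 ≈ 0.093317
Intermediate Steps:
P = -12 (P = -4*3 = -12)
m(r) = -12
y(b, W) = W + 1/(b + 117/W)
m(-81)/(-29905) + y(63, 47)/506 = -12/(-29905) + (47*(118 + 47*63)/(117 + 47*63))/506 = -12*(-1/29905) + (47*(118 + 2961)/(117 + 2961))*(1/506) = 12/29905 + (47*3079/3078)*(1/506) = 12/29905 + (47*(1/3078)*3079)*(1/506) = 12/29905 + (144713/3078)*(1/506) = 12/29905 + 144713/1557468 = 4346331881/46576080540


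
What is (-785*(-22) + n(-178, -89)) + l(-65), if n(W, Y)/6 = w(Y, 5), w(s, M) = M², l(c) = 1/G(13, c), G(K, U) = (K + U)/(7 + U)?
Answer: 452949/26 ≈ 17421.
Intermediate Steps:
G(K, U) = (K + U)/(7 + U)
l(c) = (7 + c)/(13 + c) (l(c) = 1/((13 + c)/(7 + c)) = (7 + c)/(13 + c))
n(W, Y) = 150 (n(W, Y) = 6*5² = 6*25 = 150)
(-785*(-22) + n(-178, -89)) + l(-65) = (-785*(-22) + 150) + (7 - 65)/(13 - 65) = (17270 + 150) - 58/(-52) = 17420 - 1/52*(-58) = 17420 + 29/26 = 452949/26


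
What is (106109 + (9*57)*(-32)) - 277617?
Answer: -187924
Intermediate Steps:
(106109 + (9*57)*(-32)) - 277617 = (106109 + 513*(-32)) - 277617 = (106109 - 16416) - 277617 = 89693 - 277617 = -187924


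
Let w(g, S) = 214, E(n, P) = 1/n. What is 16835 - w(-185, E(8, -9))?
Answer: 16621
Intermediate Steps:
16835 - w(-185, E(8, -9)) = 16835 - 1*214 = 16835 - 214 = 16621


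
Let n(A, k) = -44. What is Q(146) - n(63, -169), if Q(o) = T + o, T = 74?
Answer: 264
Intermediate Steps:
Q(o) = 74 + o
Q(146) - n(63, -169) = (74 + 146) - 1*(-44) = 220 + 44 = 264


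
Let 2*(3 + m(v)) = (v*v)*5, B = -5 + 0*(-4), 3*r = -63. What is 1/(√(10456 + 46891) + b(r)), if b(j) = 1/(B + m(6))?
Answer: -82/385601227 + 6724*√57347/385601227 ≈ 0.0041756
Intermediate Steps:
r = -21 (r = (⅓)*(-63) = -21)
B = -5 (B = -5 + 0 = -5)
m(v) = -3 + 5*v²/2 (m(v) = -3 + ((v*v)*5)/2 = -3 + (v²*5)/2 = -3 + (5*v²)/2 = -3 + 5*v²/2)
b(j) = 1/82 (b(j) = 1/(-5 + (-3 + (5/2)*6²)) = 1/(-5 + (-3 + (5/2)*36)) = 1/(-5 + (-3 + 90)) = 1/(-5 + 87) = 1/82)
1/(√(10456 + 46891) + b(r)) = 1/(√(10456 + 46891) + 1/82) = 1/(√57347 + 1/82) = 1/(1/82 + √57347)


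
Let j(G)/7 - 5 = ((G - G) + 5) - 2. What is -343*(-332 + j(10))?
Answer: 94668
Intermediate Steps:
j(G) = 56 (j(G) = 35 + 7*(((G - G) + 5) - 2) = 35 + 7*((0 + 5) - 2) = 35 + 7*(5 - 2) = 35 + 7*3 = 35 + 21 = 56)
-343*(-332 + j(10)) = -343*(-332 + 56) = -343*(-276) = 94668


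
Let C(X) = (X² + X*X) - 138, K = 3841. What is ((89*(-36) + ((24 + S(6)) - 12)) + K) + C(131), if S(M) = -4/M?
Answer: 104497/3 ≈ 34832.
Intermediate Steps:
C(X) = -138 + 2*X² (C(X) = (X² + X²) - 138 = 2*X² - 138 = -138 + 2*X²)
((89*(-36) + ((24 + S(6)) - 12)) + K) + C(131) = ((89*(-36) + ((24 - 4/6) - 12)) + 3841) + (-138 + 2*131²) = ((-3204 + ((24 - 4*⅙) - 12)) + 3841) + (-138 + 2*17161) = ((-3204 + ((24 - ⅔) - 12)) + 3841) + (-138 + 34322) = ((-3204 + (70/3 - 12)) + 3841) + 34184 = ((-3204 + 34/3) + 3841) + 34184 = (-9578/3 + 3841) + 34184 = 1945/3 + 34184 = 104497/3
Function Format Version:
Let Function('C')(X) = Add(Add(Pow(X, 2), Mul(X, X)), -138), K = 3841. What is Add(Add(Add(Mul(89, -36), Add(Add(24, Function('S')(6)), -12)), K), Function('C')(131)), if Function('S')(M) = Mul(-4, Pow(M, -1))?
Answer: Rational(104497, 3) ≈ 34832.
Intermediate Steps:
Function('C')(X) = Add(-138, Mul(2, Pow(X, 2))) (Function('C')(X) = Add(Add(Pow(X, 2), Pow(X, 2)), -138) = Add(Mul(2, Pow(X, 2)), -138) = Add(-138, Mul(2, Pow(X, 2))))
Add(Add(Add(Mul(89, -36), Add(Add(24, Function('S')(6)), -12)), K), Function('C')(131)) = Add(Add(Add(Mul(89, -36), Add(Add(24, Mul(-4, Pow(6, -1))), -12)), 3841), Add(-138, Mul(2, Pow(131, 2)))) = Add(Add(Add(-3204, Add(Add(24, Mul(-4, Rational(1, 6))), -12)), 3841), Add(-138, Mul(2, 17161))) = Add(Add(Add(-3204, Add(Add(24, Rational(-2, 3)), -12)), 3841), Add(-138, 34322)) = Add(Add(Add(-3204, Add(Rational(70, 3), -12)), 3841), 34184) = Add(Add(Add(-3204, Rational(34, 3)), 3841), 34184) = Add(Add(Rational(-9578, 3), 3841), 34184) = Add(Rational(1945, 3), 34184) = Rational(104497, 3)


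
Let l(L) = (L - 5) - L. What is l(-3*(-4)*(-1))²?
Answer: 25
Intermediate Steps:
l(L) = -5 (l(L) = (-5 + L) - L = -5)
l(-3*(-4)*(-1))² = (-5)² = 25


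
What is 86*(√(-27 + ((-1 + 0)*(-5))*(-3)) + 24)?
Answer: 2064 + 86*I*√42 ≈ 2064.0 + 557.34*I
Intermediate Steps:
86*(√(-27 + ((-1 + 0)*(-5))*(-3)) + 24) = 86*(√(-27 - 1*(-5)*(-3)) + 24) = 86*(√(-27 + 5*(-3)) + 24) = 86*(√(-27 - 15) + 24) = 86*(√(-42) + 24) = 86*(I*√42 + 24) = 86*(24 + I*√42) = 2064 + 86*I*√42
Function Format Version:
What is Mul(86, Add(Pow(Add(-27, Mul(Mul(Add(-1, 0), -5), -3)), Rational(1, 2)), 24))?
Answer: Add(2064, Mul(86, I, Pow(42, Rational(1, 2)))) ≈ Add(2064.0, Mul(557.34, I))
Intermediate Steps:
Mul(86, Add(Pow(Add(-27, Mul(Mul(Add(-1, 0), -5), -3)), Rational(1, 2)), 24)) = Mul(86, Add(Pow(Add(-27, Mul(Mul(-1, -5), -3)), Rational(1, 2)), 24)) = Mul(86, Add(Pow(Add(-27, Mul(5, -3)), Rational(1, 2)), 24)) = Mul(86, Add(Pow(Add(-27, -15), Rational(1, 2)), 24)) = Mul(86, Add(Pow(-42, Rational(1, 2)), 24)) = Mul(86, Add(Mul(I, Pow(42, Rational(1, 2))), 24)) = Mul(86, Add(24, Mul(I, Pow(42, Rational(1, 2))))) = Add(2064, Mul(86, I, Pow(42, Rational(1, 2))))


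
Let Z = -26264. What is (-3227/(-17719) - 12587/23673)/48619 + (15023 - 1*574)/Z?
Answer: -22667240006337865/41201786338551384 ≈ -0.55015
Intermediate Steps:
(-3227/(-17719) - 12587/23673)/48619 + (15023 - 1*574)/Z = (-3227/(-17719) - 12587/23673)/48619 + (15023 - 1*574)/(-26264) = (-3227*(-1/17719) - 12587*1/23673)*(1/48619) + (15023 - 574)*(-1/26264) = (3227/17719 - 12587/23673)*(1/48619) + 14449*(-1/26264) = -11279714/32266299*1/48619 - 14449/26264 = -11279714/1568755191081 - 14449/26264 = -22667240006337865/41201786338551384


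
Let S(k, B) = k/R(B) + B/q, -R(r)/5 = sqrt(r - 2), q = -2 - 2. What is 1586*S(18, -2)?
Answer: 793 + 14274*I/5 ≈ 793.0 + 2854.8*I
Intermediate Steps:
q = -4
R(r) = -5*sqrt(-2 + r) (R(r) = -5*sqrt(r - 2) = -5*sqrt(-2 + r))
S(k, B) = -B/4 - k/(5*sqrt(-2 + B)) (S(k, B) = k/((-5*sqrt(-2 + B))) + B/(-4) = k*(-1/(5*sqrt(-2 + B))) + B*(-1/4) = -k/(5*sqrt(-2 + B)) - B/4 = -B/4 - k/(5*sqrt(-2 + B)))
1586*S(18, -2) = 1586*(-1/4*(-2) - 1/5*18/sqrt(-2 - 2)) = 1586*(1/2 - 1/5*18/sqrt(-4)) = 1586*(1/2 - 1/5*18*(-I/2)) = 1586*(1/2 + 9*I/5) = 793 + 14274*I/5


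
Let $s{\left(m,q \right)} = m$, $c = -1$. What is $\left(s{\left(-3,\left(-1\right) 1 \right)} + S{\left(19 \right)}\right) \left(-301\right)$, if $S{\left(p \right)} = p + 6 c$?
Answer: $-3010$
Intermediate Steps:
$S{\left(p \right)} = -6 + p$ ($S{\left(p \right)} = p + 6 \left(-1\right) = p - 6 = -6 + p$)
$\left(s{\left(-3,\left(-1\right) 1 \right)} + S{\left(19 \right)}\right) \left(-301\right) = \left(-3 + \left(-6 + 19\right)\right) \left(-301\right) = \left(-3 + 13\right) \left(-301\right) = 10 \left(-301\right) = -3010$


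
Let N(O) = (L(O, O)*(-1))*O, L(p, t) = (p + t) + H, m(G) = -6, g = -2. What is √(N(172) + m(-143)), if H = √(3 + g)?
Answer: 3*I*√6594 ≈ 243.61*I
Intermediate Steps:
H = 1 (H = √(3 - 2) = √1 = 1)
L(p, t) = 1 + p + t (L(p, t) = (p + t) + 1 = 1 + p + t)
N(O) = O*(-1 - 2*O) (N(O) = ((1 + O + O)*(-1))*O = ((1 + 2*O)*(-1))*O = (-1 - 2*O)*O = O*(-1 - 2*O))
√(N(172) + m(-143)) = √(-1*172*(1 + 2*172) - 6) = √(-1*172*(1 + 344) - 6) = √(-1*172*345 - 6) = √(-59340 - 6) = √(-59346) = 3*I*√6594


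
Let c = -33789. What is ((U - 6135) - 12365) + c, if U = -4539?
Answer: -56828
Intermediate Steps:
((U - 6135) - 12365) + c = ((-4539 - 6135) - 12365) - 33789 = (-10674 - 12365) - 33789 = -23039 - 33789 = -56828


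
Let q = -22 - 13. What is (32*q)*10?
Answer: -11200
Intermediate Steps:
q = -35
(32*q)*10 = (32*(-35))*10 = -1120*10 = -11200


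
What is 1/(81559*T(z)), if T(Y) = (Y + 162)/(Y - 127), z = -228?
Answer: 355/5382894 ≈ 6.5950e-5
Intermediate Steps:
T(Y) = (162 + Y)/(-127 + Y)
1/(81559*T(z)) = 1/(81559*(((162 - 228)/(-127 - 228)))) = 1/(81559*((-66/(-355)))) = 1/(81559*((-1/355*(-66)))) = 1/(81559*(66/355)) = (1/81559)*(355/66) = 355/5382894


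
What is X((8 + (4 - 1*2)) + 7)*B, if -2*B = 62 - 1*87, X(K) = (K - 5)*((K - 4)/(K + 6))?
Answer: 1950/23 ≈ 84.783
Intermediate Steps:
X(K) = (-5 + K)*(-4 + K)/(6 + K) (X(K) = (-5 + K)*((-4 + K)/(6 + K)) = (-5 + K)*(-4 + K)/(6 + K))
B = 25/2 (B = -(62 - 1*87)/2 = -(62 - 87)/2 = -1/2*(-25) = 25/2 ≈ 12.500)
X((8 + (4 - 1*2)) + 7)*B = ((20 + ((8 + (4 - 1*2)) + 7)**2 - 9*((8 + (4 - 1*2)) + 7))/(6 + ((8 + (4 - 1*2)) + 7)))*(25/2) = ((20 + ((8 + (4 - 2)) + 7)**2 - 9*((8 + (4 - 2)) + 7))/(6 + ((8 + (4 - 2)) + 7)))*(25/2) = ((20 + ((8 + 2) + 7)**2 - 9*((8 + 2) + 7))/(6 + ((8 + 2) + 7)))*(25/2) = ((20 + (10 + 7)**2 - 9*(10 + 7))/(6 + (10 + 7)))*(25/2) = ((20 + 17**2 - 9*17)/(6 + 17))*(25/2) = ((20 + 289 - 153)/23)*(25/2) = ((1/23)*156)*(25/2) = (156/23)*(25/2) = 1950/23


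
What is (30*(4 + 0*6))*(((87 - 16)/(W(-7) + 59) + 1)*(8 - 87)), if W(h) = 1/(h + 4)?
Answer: -460965/22 ≈ -20953.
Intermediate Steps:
W(h) = 1/(4 + h)
(30*(4 + 0*6))*(((87 - 16)/(W(-7) + 59) + 1)*(8 - 87)) = (30*(4 + 0*6))*(((87 - 16)/(1/(4 - 7) + 59) + 1)*(8 - 87)) = (30*(4 + 0))*((71/(1/(-3) + 59) + 1)*(-79)) = (30*4)*((71/(-⅓ + 59) + 1)*(-79)) = 120*((71/(176/3) + 1)*(-79)) = 120*((71*(3/176) + 1)*(-79)) = 120*((213/176 + 1)*(-79)) = 120*((389/176)*(-79)) = 120*(-30731/176) = -460965/22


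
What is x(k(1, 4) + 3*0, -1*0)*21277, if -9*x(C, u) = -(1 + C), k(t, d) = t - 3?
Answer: -21277/9 ≈ -2364.1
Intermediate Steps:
k(t, d) = -3 + t
x(C, u) = ⅑ + C/9 (x(C, u) = -(-1)*(1 + C)/9 = -(-1 - C)/9 = ⅑ + C/9)
x(k(1, 4) + 3*0, -1*0)*21277 = (⅑ + ((-3 + 1) + 3*0)/9)*21277 = (⅑ + (-2 + 0)/9)*21277 = (⅑ + (⅑)*(-2))*21277 = (⅑ - 2/9)*21277 = -⅑*21277 = -21277/9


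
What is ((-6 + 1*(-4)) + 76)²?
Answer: 4356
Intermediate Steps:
((-6 + 1*(-4)) + 76)² = ((-6 - 4) + 76)² = (-10 + 76)² = 66² = 4356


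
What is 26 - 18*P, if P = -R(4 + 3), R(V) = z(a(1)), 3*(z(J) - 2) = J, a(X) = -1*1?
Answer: 56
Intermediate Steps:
a(X) = -1
z(J) = 2 + J/3
R(V) = 5/3 (R(V) = 2 + (1/3)*(-1) = 2 - 1/3 = 5/3)
P = -5/3 (P = -1*5/3 = -5/3 ≈ -1.6667)
26 - 18*P = 26 - 18*(-5/3) = 26 + 30 = 56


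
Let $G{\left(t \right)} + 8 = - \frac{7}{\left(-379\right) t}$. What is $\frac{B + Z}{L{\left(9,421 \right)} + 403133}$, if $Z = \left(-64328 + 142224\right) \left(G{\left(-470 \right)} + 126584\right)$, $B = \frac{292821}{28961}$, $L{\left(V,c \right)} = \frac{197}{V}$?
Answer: $\frac{228891497126418466281}{9359121083137210} \approx 24457.0$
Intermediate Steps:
$G{\left(t \right)} = -8 + \frac{7}{379 t}$ ($G{\left(t \right)} = -8 - \frac{7}{\left(-379\right) t} = -8 - 7 \left(- \frac{1}{379 t}\right) = -8 + \frac{7}{379 t}$)
$B = \frac{292821}{28961}$ ($B = 292821 \cdot \frac{1}{28961} = \frac{292821}{28961} \approx 10.111$)
$Z = \frac{878159888937604}{89065}$ ($Z = \left(-64328 + 142224\right) \left(\left(-8 + \frac{7}{379 \left(-470\right)}\right) + 126584\right) = 77896 \left(\left(-8 + \frac{7}{379} \left(- \frac{1}{470}\right)\right) + 126584\right) = 77896 \left(\left(-8 - \frac{7}{178130}\right) + 126584\right) = 77896 \left(- \frac{1425047}{178130} + 126584\right) = 77896 \cdot \frac{22546982873}{178130} = \frac{878159888937604}{89065} \approx 9.8598 \cdot 10^{9}$)
$\frac{B + Z}{L{\left(9,421 \right)} + 403133} = \frac{\frac{292821}{28961} + \frac{878159888937604}{89065}}{\frac{197}{9} + 403133} = \frac{25432388569602051809}{2579411465 \left(197 \cdot \frac{1}{9} + 403133\right)} = \frac{25432388569602051809}{2579411465 \left(\frac{197}{9} + 403133\right)} = \frac{25432388569602051809}{2579411465 \cdot \frac{3628394}{9}} = \frac{25432388569602051809}{2579411465} \cdot \frac{9}{3628394} = \frac{228891497126418466281}{9359121083137210}$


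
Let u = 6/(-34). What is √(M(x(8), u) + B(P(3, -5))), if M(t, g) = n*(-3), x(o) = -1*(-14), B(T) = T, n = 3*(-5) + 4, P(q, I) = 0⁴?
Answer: √33 ≈ 5.7446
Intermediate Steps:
P(q, I) = 0
n = -11 (n = -15 + 4 = -11)
x(o) = 14
u = -3/17 (u = 6*(-1/34) = -3/17 ≈ -0.17647)
M(t, g) = 33 (M(t, g) = -11*(-3) = 33)
√(M(x(8), u) + B(P(3, -5))) = √(33 + 0) = √33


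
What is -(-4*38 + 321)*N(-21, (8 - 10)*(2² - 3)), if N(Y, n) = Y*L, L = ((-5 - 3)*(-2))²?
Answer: 908544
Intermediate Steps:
L = 256 (L = (-8*(-2))² = 16² = 256)
N(Y, n) = 256*Y (N(Y, n) = Y*256 = 256*Y)
-(-4*38 + 321)*N(-21, (8 - 10)*(2² - 3)) = -(-4*38 + 321)*256*(-21) = -(-152 + 321)*(-5376) = -169*(-5376) = -1*(-908544) = 908544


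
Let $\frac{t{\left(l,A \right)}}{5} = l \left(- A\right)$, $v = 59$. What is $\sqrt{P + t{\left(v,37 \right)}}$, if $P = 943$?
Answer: $6 i \sqrt{277} \approx 99.86 i$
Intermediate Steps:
$t{\left(l,A \right)} = - 5 A l$ ($t{\left(l,A \right)} = 5 l \left(- A\right) = 5 \left(- A l\right) = - 5 A l$)
$\sqrt{P + t{\left(v,37 \right)}} = \sqrt{943 - 185 \cdot 59} = \sqrt{943 - 10915} = \sqrt{-9972} = 6 i \sqrt{277}$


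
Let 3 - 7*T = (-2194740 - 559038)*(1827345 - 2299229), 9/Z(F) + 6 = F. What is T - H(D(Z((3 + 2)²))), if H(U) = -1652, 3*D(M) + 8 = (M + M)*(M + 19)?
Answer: -1299463766185/7 ≈ -1.8564e+11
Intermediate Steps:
Z(F) = 9/(-6 + F)
D(M) = -8/3 + 2*M*(19 + M)/3 (D(M) = -8/3 + ((M + M)*(M + 19))/3 = -8/3 + ((2*M)*(19 + M))/3 = -8/3 + (2*M*(19 + M))/3 = -8/3 + 2*M*(19 + M)/3)
T = -1299463777749/7 (T = 3/7 - (-2194740 - 559038)*(1827345 - 2299229)/7 = 3/7 - (-2753778)*(-471884)/7 = 3/7 - ⅐*1299463777752 = 3/7 - 185637682536 = -1299463777749/7 ≈ -1.8564e+11)
T - H(D(Z((3 + 2)²))) = -1299463777749/7 - 1*(-1652) = -1299463777749/7 + 1652 = -1299463766185/7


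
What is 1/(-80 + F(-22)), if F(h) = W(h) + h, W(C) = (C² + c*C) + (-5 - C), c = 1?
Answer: 1/377 ≈ 0.0026525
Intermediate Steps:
W(C) = -5 + C² (W(C) = (C² + 1*C) + (-5 - C) = (C² + C) + (-5 - C) = (C + C²) + (-5 - C) = -5 + C²)
F(h) = -5 + h + h² (F(h) = (-5 + h²) + h = -5 + h + h²)
1/(-80 + F(-22)) = 1/(-80 + (-5 - 22 + (-22)²)) = 1/(-80 + (-5 - 22 + 484)) = 1/(-80 + 457) = 1/377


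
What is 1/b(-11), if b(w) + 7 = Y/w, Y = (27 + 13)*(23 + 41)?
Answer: -11/2637 ≈ -0.0041714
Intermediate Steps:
Y = 2560 (Y = 40*64 = 2560)
b(w) = -7 + 2560/w
1/b(-11) = 1/(-7 + 2560/(-11)) = 1/(-7 + 2560*(-1/11)) = 1/(-7 - 2560/11) = 1/(-2637/11) = -11/2637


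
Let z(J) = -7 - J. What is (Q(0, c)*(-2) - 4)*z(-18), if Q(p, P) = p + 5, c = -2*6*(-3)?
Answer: -154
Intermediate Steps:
c = 36 (c = -12*(-3) = 36)
Q(p, P) = 5 + p
(Q(0, c)*(-2) - 4)*z(-18) = ((5 + 0)*(-2) - 4)*(-7 - 1*(-18)) = (5*(-2) - 4)*(-7 + 18) = (-10 - 4)*11 = -14*11 = -154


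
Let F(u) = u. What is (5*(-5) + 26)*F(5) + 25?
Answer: 30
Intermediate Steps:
(5*(-5) + 26)*F(5) + 25 = (5*(-5) + 26)*5 + 25 = (-25 + 26)*5 + 25 = 1*5 + 25 = 5 + 25 = 30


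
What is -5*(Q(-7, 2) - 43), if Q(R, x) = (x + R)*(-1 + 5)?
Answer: 315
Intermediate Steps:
Q(R, x) = 4*R + 4*x (Q(R, x) = (R + x)*4 = 4*R + 4*x)
-5*(Q(-7, 2) - 43) = -5*((4*(-7) + 4*2) - 43) = -5*((-28 + 8) - 43) = -5*(-20 - 43) = -5*(-63) = 315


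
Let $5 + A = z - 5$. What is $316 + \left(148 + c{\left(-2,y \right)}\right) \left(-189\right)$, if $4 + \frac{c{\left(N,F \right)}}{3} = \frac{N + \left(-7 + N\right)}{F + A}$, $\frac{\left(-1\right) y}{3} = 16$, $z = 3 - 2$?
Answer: $- \frac{484451}{19} \approx -25497.0$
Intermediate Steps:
$z = 1$ ($z = 3 - 2 = 1$)
$A = -9$ ($A = -5 + \left(1 - 5\right) = -5 - 4 = -9$)
$y = -48$ ($y = \left(-3\right) 16 = -48$)
$c{\left(N,F \right)} = -12 + \frac{3 \left(-7 + 2 N\right)}{-9 + F}$ ($c{\left(N,F \right)} = -12 + 3 \frac{N + \left(-7 + N\right)}{F - 9} = -12 + 3 \frac{-7 + 2 N}{-9 + F} = -12 + \frac{3 \left(-7 + 2 N\right)}{-9 + F}$)
$316 + \left(148 + c{\left(-2,y \right)}\right) \left(-189\right) = 316 + \left(148 + \frac{3 \left(29 - -192 + 2 \left(-2\right)\right)}{-9 - 48}\right) \left(-189\right) = 316 + \left(148 + \frac{3 \left(29 + 192 - 4\right)}{-57}\right) \left(-189\right) = 316 + \left(148 + 3 \left(- \frac{1}{57}\right) 217\right) \left(-189\right) = 316 + \left(148 - \frac{217}{19}\right) \left(-189\right) = 316 + \frac{2595}{19} \left(-189\right) = 316 - \frac{490455}{19} = - \frac{484451}{19}$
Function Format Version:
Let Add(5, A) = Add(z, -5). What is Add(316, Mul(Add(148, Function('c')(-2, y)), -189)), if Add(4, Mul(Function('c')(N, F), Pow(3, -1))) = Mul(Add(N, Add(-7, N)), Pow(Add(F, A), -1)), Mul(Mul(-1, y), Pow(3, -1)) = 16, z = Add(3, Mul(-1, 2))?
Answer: Rational(-484451, 19) ≈ -25497.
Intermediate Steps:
z = 1 (z = Add(3, -2) = 1)
A = -9 (A = Add(-5, Add(1, -5)) = Add(-5, -4) = -9)
y = -48 (y = Mul(-3, 16) = -48)
Function('c')(N, F) = Add(-12, Mul(3, Pow(Add(-9, F), -1), Add(-7, Mul(2, N)))) (Function('c')(N, F) = Add(-12, Mul(3, Mul(Add(N, Add(-7, N)), Pow(Add(F, -9), -1)))) = Add(-12, Mul(3, Mul(Add(-7, Mul(2, N)), Pow(Add(-9, F), -1)))) = Add(-12, Mul(3, Mul(Pow(Add(-9, F), -1), Add(-7, Mul(2, N))))) = Add(-12, Mul(3, Pow(Add(-9, F), -1), Add(-7, Mul(2, N)))))
Add(316, Mul(Add(148, Function('c')(-2, y)), -189)) = Add(316, Mul(Add(148, Mul(3, Pow(Add(-9, -48), -1), Add(29, Mul(-4, -48), Mul(2, -2)))), -189)) = Add(316, Mul(Add(148, Mul(3, Pow(-57, -1), Add(29, 192, -4))), -189)) = Add(316, Mul(Add(148, Mul(3, Rational(-1, 57), 217)), -189)) = Add(316, Mul(Add(148, Rational(-217, 19)), -189)) = Add(316, Mul(Rational(2595, 19), -189)) = Add(316, Rational(-490455, 19)) = Rational(-484451, 19)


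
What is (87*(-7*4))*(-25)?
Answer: 60900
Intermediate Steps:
(87*(-7*4))*(-25) = (87*(-28))*(-25) = -2436*(-25) = 60900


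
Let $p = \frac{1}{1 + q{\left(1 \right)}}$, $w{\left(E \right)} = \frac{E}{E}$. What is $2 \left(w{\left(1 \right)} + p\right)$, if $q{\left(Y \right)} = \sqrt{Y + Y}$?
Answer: $2 \sqrt{2} \approx 2.8284$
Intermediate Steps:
$w{\left(E \right)} = 1$
$q{\left(Y \right)} = \sqrt{2} \sqrt{Y}$ ($q{\left(Y \right)} = \sqrt{2 Y} = \sqrt{2} \sqrt{Y}$)
$p = \frac{1}{1 + \sqrt{2}}$ ($p = \frac{1}{1 + \sqrt{2} \sqrt{1}} = \frac{1}{1 + \sqrt{2} \cdot 1} = \frac{1}{1 + \sqrt{2}} \approx 0.41421$)
$2 \left(w{\left(1 \right)} + p\right) = 2 \left(1 - \left(1 - \sqrt{2}\right)\right) = 2 \sqrt{2}$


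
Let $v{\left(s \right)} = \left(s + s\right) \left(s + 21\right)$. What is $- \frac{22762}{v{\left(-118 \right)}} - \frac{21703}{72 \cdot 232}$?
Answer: $- \frac{219260381}{95596992} \approx -2.2936$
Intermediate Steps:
$v{\left(s \right)} = 2 s \left(21 + s\right)$
$- \frac{22762}{v{\left(-118 \right)}} - \frac{21703}{72 \cdot 232} = - \frac{22762}{2 \left(-118\right) \left(21 - 118\right)} - \frac{21703}{72 \cdot 232} = - \frac{22762}{2 \left(-118\right) \left(-97\right)} - \frac{21703}{16704} = - \frac{22762}{22892} - \frac{21703}{16704} = \left(-22762\right) \frac{1}{22892} - \frac{21703}{16704} = - \frac{11381}{11446} - \frac{21703}{16704} = - \frac{219260381}{95596992}$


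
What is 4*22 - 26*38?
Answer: -900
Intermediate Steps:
4*22 - 26*38 = 88 - 988 = -900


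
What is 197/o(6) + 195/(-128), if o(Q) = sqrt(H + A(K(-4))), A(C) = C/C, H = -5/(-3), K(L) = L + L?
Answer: -195/128 + 197*sqrt(6)/4 ≈ 119.11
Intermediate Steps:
K(L) = 2*L
H = 5/3 (H = -5*(-1/3) = 5/3 ≈ 1.6667)
A(C) = 1
o(Q) = 2*sqrt(6)/3 (o(Q) = sqrt(5/3 + 1) = sqrt(8/3) = 2*sqrt(6)/3)
197/o(6) + 195/(-128) = 197/((2*sqrt(6)/3)) + 195/(-128) = 197*(sqrt(6)/4) + 195*(-1/128) = 197*sqrt(6)/4 - 195/128 = -195/128 + 197*sqrt(6)/4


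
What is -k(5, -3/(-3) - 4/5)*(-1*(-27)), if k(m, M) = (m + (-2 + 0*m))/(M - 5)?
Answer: 135/8 ≈ 16.875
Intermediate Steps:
k(m, M) = (-2 + m)/(-5 + M) (k(m, M) = (m + (-2 + 0))/(-5 + M) = (m - 2)/(-5 + M) = (-2 + m)/(-5 + M))
-k(5, -3/(-3) - 4/5)*(-1*(-27)) = -(-2 + 5)/(-5 + (-3/(-3) - 4/5))*(-1*(-27)) = -3/(-5 + (-3*(-⅓) - 4*⅕))*27 = -3/(-5 + (1 - ⅘))*27 = -3/(-5 + ⅕)*27 = -3/(-24/5)*27 = -(-5/24*3)*27 = -(-5)*27/8 = -1*(-135/8) = 135/8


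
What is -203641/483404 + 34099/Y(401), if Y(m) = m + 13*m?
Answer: 7670176211/1356915028 ≈ 5.6527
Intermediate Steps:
Y(m) = 14*m
-203641/483404 + 34099/Y(401) = -203641/483404 + 34099/((14*401)) = -203641*1/483404 + 34099/5614 = -203641/483404 + 34099*(1/5614) = -203641/483404 + 34099/5614 = 7670176211/1356915028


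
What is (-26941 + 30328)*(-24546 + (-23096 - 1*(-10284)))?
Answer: -126531546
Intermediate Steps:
(-26941 + 30328)*(-24546 + (-23096 - 1*(-10284))) = 3387*(-24546 + (-23096 + 10284)) = 3387*(-24546 - 12812) = 3387*(-37358) = -126531546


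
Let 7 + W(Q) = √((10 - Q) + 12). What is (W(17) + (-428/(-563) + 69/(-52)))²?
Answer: 53357860409/857084176 - 221523*√5/14638 ≈ 28.416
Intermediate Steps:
W(Q) = -7 + √(22 - Q) (W(Q) = -7 + √((10 - Q) + 12) = -7 + √(22 - Q))
(W(17) + (-428/(-563) + 69/(-52)))² = ((-7 + √(22 - 1*17)) + (-428/(-563) + 69/(-52)))² = ((-7 + √(22 - 17)) + (-428*(-1/563) + 69*(-1/52)))² = ((-7 + √5) + (428/563 - 69/52))² = ((-7 + √5) - 16591/29276)² = (-221523/29276 + √5)²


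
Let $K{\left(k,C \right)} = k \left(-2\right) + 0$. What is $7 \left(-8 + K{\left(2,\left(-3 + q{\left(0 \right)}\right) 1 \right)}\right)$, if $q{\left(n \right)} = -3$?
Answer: $-84$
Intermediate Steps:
$K{\left(k,C \right)} = - 2 k$ ($K{\left(k,C \right)} = - 2 k + 0 = - 2 k$)
$7 \left(-8 + K{\left(2,\left(-3 + q{\left(0 \right)}\right) 1 \right)}\right) = 7 \left(-8 - 4\right) = 7 \left(-12\right) = -84$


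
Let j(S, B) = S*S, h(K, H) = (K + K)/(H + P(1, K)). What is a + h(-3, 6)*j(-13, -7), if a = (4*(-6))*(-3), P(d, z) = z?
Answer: -266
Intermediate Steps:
h(K, H) = 2*K/(H + K) (h(K, H) = (K + K)/(H + K) = (2*K)/(H + K) = 2*K/(H + K))
j(S, B) = S**2
a = 72 (a = -24*(-3) = 72)
a + h(-3, 6)*j(-13, -7) = 72 + (2*(-3)/(6 - 3))*(-13)**2 = 72 + (2*(-3)/3)*169 = 72 + (2*(-3)*(1/3))*169 = 72 - 2*169 = 72 - 338 = -266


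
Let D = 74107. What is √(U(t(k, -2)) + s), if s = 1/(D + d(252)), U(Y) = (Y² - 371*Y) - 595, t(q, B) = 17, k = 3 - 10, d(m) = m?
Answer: I*√36565002131694/74359 ≈ 81.32*I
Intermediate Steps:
k = -7
U(Y) = -595 + Y² - 371*Y
s = 1/74359 (s = 1/(74107 + 252) = 1/74359 ≈ 1.3448e-5)
√(U(t(k, -2)) + s) = √((-595 + 17² - 371*17) + 1/74359) = √((-595 + 289 - 6307) + 1/74359) = √(-6613 + 1/74359) = √(-491736066/74359) = I*√36565002131694/74359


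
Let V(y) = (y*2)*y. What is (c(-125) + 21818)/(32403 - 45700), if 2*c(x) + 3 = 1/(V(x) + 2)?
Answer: -1363618517/831115688 ≈ -1.6407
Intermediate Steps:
V(y) = 2*y² (V(y) = (2*y)*y = 2*y²)
c(x) = -3/2 + 1/(2*(2 + 2*x²)) (c(x) = -3/2 + 1/(2*(2*x² + 2)) = -3/2 + 1/(2*(2 + 2*x²)))
(c(-125) + 21818)/(32403 - 45700) = ((-5 - 6*(-125)²)/(4*(1 + (-125)²)) + 21818)/(32403 - 45700) = ((-5 - 6*15625)/(4*(1 + 15625)) + 21818)/(-13297) = ((¼)*(-5 - 93750)/15626 + 21818)*(-1/13297) = ((¼)*(1/15626)*(-93755) + 21818)*(-1/13297) = (-93755/62504 + 21818)*(-1/13297) = (1363618517/62504)*(-1/13297) = -1363618517/831115688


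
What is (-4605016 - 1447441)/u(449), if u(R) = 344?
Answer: -6052457/344 ≈ -17594.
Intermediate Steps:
(-4605016 - 1447441)/u(449) = (-4605016 - 1447441)/344 = -6052457*1/344 = -6052457/344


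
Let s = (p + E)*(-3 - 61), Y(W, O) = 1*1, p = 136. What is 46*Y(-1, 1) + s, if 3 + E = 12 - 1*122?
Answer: -1426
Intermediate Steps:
E = -113 (E = -3 + (12 - 1*122) = -3 + (12 - 122) = -3 - 110 = -113)
Y(W, O) = 1
s = -1472 (s = (136 - 113)*(-3 - 61) = 23*(-64) = -1472)
46*Y(-1, 1) + s = 46*1 - 1472 = 46 - 1472 = -1426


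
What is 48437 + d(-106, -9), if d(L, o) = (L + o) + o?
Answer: 48313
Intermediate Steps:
d(L, o) = L + 2*o
48437 + d(-106, -9) = 48437 + (-106 + 2*(-9)) = 48437 + (-106 - 18) = 48437 - 124 = 48313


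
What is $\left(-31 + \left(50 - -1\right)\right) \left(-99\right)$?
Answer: $-1980$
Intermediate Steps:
$\left(-31 + \left(50 - -1\right)\right) \left(-99\right) = \left(-31 + \left(50 + 1\right)\right) \left(-99\right) = \left(-31 + 51\right) \left(-99\right) = 20 \left(-99\right) = -1980$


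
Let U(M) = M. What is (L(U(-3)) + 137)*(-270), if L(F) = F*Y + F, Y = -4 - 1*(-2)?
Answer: -37800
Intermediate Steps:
Y = -2 (Y = -4 + 2 = -2)
L(F) = -F (L(F) = F*(-2) + F = -2*F + F = -F)
(L(U(-3)) + 137)*(-270) = (-1*(-3) + 137)*(-270) = (3 + 137)*(-270) = 140*(-270) = -37800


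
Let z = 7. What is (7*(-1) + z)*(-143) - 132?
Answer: -132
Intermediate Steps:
(7*(-1) + z)*(-143) - 132 = (7*(-1) + 7)*(-143) - 132 = (-7 + 7)*(-143) - 132 = 0*(-143) - 132 = 0 - 132 = -132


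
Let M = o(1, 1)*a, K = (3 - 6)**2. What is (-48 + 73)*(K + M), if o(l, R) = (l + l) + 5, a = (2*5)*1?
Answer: 1975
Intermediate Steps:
a = 10 (a = 10*1 = 10)
o(l, R) = 5 + 2*l (o(l, R) = 2*l + 5 = 5 + 2*l)
K = 9 (K = (-3)**2 = 9)
M = 70 (M = (5 + 2*1)*10 = (5 + 2)*10 = 7*10 = 70)
(-48 + 73)*(K + M) = (-48 + 73)*(9 + 70) = 25*79 = 1975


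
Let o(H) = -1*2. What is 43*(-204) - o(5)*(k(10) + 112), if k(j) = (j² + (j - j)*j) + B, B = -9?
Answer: -8366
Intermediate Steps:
o(H) = -2
k(j) = -9 + j² (k(j) = (j² + (j - j)*j) - 9 = (j² + 0*j) - 9 = (j² + 0) - 9 = j² - 9 = -9 + j²)
43*(-204) - o(5)*(k(10) + 112) = 43*(-204) - (-2)*((-9 + 10²) + 112) = -8772 - (-2)*((-9 + 100) + 112) = -8772 - (-2)*(91 + 112) = -8772 - (-2)*203 = -8772 - 1*(-406) = -8772 + 406 = -8366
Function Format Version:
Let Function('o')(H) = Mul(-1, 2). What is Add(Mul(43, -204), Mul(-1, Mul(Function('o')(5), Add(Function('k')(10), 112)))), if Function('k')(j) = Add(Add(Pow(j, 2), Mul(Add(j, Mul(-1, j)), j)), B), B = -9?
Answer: -8366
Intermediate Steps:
Function('o')(H) = -2
Function('k')(j) = Add(-9, Pow(j, 2)) (Function('k')(j) = Add(Add(Pow(j, 2), Mul(Add(j, Mul(-1, j)), j)), -9) = Add(Add(Pow(j, 2), Mul(0, j)), -9) = Add(Add(Pow(j, 2), 0), -9) = Add(Pow(j, 2), -9) = Add(-9, Pow(j, 2)))
Add(Mul(43, -204), Mul(-1, Mul(Function('o')(5), Add(Function('k')(10), 112)))) = Add(Mul(43, -204), Mul(-1, Mul(-2, Add(Add(-9, Pow(10, 2)), 112)))) = Add(-8772, Mul(-1, Mul(-2, Add(Add(-9, 100), 112)))) = Add(-8772, Mul(-1, Mul(-2, Add(91, 112)))) = Add(-8772, Mul(-1, Mul(-2, 203))) = Add(-8772, Mul(-1, -406)) = Add(-8772, 406) = -8366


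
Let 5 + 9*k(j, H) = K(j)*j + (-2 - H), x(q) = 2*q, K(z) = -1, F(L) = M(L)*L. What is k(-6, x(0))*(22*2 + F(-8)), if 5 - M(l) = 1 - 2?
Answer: 4/9 ≈ 0.44444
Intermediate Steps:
M(l) = 6 (M(l) = 5 - (1 - 2) = 5 - 1*(-1) = 5 + 1 = 6)
F(L) = 6*L
k(j, H) = -7/9 - H/9 - j/9 (k(j, H) = -5/9 + (-j + (-2 - H))/9 = -5/9 + (-2 - H - j)/9 = -5/9 + (-2/9 - H/9 - j/9) = -7/9 - H/9 - j/9)
k(-6, x(0))*(22*2 + F(-8)) = (-7/9 - 2*0/9 - ⅑*(-6))*(22*2 + 6*(-8)) = (-7/9 - ⅑*0 + ⅔)*(44 - 48) = (-7/9 + 0 + ⅔)*(-4) = -⅑*(-4) = 4/9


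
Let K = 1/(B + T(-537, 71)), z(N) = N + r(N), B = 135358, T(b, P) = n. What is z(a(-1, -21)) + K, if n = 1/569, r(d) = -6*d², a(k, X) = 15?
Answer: -102819967936/77018703 ≈ -1335.0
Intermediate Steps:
n = 1/569 ≈ 0.0017575
T(b, P) = 1/569
z(N) = N - 6*N²
K = 569/77018703 (K = 1/(135358 + 1/569) = 1/(77018703/569) = 569/77018703 ≈ 7.3878e-6)
z(a(-1, -21)) + K = 15*(1 - 6*15) + 569/77018703 = 15*(1 - 90) + 569/77018703 = 15*(-89) + 569/77018703 = -1335 + 569/77018703 = -102819967936/77018703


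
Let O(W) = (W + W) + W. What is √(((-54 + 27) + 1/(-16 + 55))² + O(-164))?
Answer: 2*√89593/39 ≈ 15.350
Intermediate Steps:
O(W) = 3*W (O(W) = 2*W + W = 3*W)
√(((-54 + 27) + 1/(-16 + 55))² + O(-164)) = √(((-54 + 27) + 1/(-16 + 55))² + 3*(-164)) = √((-27 + 1/39)² - 492) = √((-1052/39)² - 492) = √(1106704/1521 - 492) = √(358372/1521) = 2*√89593/39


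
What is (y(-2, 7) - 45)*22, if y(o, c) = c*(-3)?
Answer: -1452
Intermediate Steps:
y(o, c) = -3*c
(y(-2, 7) - 45)*22 = (-3*7 - 45)*22 = (-21 - 45)*22 = -66*22 = -1452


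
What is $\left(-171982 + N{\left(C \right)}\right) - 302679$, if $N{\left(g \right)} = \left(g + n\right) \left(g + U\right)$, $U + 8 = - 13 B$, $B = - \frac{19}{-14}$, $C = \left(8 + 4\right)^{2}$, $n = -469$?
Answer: $- \frac{7183779}{14} \approx -5.1313 \cdot 10^{5}$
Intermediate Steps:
$C = 144$ ($C = 12^{2} = 144$)
$B = \frac{19}{14}$ ($B = \left(-19\right) \left(- \frac{1}{14}\right) = \frac{19}{14} \approx 1.3571$)
$U = - \frac{359}{14}$ ($U = -8 - \frac{247}{14} = - \frac{359}{14} \approx -25.643$)
$N{\left(g \right)} = \left(-469 + g\right) \left(- \frac{359}{14} + g\right)$ ($N{\left(g \right)} = \left(g - 469\right) \left(g - \frac{359}{14}\right) = \left(-469 + g\right) \left(- \frac{359}{14} + g\right)$)
$\left(-171982 + N{\left(C \right)}\right) - 302679 = \left(-171982 + \left(\frac{24053}{2} + 144^{2} - \frac{498600}{7}\right)\right) - 302679 = \left(-171982 + \left(\frac{24053}{2} + 20736 - \frac{498600}{7}\right)\right) - 302679 = \left(-171982 - \frac{538525}{14}\right) - 302679 = - \frac{2946273}{14} - 302679 = - \frac{7183779}{14}$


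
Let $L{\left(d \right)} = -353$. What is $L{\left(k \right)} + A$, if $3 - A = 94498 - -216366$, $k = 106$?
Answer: $-311214$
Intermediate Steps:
$A = -310861$ ($A = 3 - \left(94498 - -216366\right) = 3 - \left(94498 + 216366\right) = 3 - 310864 = -310861$)
$L{\left(k \right)} + A = -353 - 310861 = -311214$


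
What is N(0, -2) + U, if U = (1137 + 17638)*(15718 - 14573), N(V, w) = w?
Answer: 21497373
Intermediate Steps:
U = 21497375 (U = 18775*1145 = 21497375)
N(0, -2) + U = -2 + 21497375 = 21497373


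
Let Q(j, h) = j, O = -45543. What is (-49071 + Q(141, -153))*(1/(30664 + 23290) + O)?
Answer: 60116059068765/26977 ≈ 2.2284e+9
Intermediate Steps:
(-49071 + Q(141, -153))*(1/(30664 + 23290) + O) = (-49071 + 141)*(1/(30664 + 23290) - 45543) = -48930*(1/53954 - 45543) = -48930*(-2457227021/53954) = 60116059068765/26977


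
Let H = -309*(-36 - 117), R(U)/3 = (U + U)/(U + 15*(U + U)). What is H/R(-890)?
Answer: 488529/2 ≈ 2.4426e+5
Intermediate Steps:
R(U) = 6/31 (R(U) = 3*((U + U)/(U + 15*(U + U))) = 3*((2*U)/(U + 15*(2*U))) = 3*((2*U)/(U + 30*U)) = 3*((2*U)/((31*U))) = 3*((2*U)*(1/(31*U))) = 3*(2/31) = 6/31)
H = 47277 (H = -309*(-153) = 47277)
H/R(-890) = 47277/(6/31) = 47277*(31/6) = 488529/2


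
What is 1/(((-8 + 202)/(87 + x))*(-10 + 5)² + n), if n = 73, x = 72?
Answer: 159/16457 ≈ 0.0096615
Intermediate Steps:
1/(((-8 + 202)/(87 + x))*(-10 + 5)² + n) = 1/(((-8 + 202)/(87 + 72))*(-10 + 5)² + 73) = 1/((194/159)*(-5)² + 73) = 1/((194*(1/159))*25 + 73) = 1/((194/159)*25 + 73) = 1/(4850/159 + 73) = 1/(16457/159) = 159/16457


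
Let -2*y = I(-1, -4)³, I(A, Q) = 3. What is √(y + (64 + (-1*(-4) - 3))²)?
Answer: √16846/2 ≈ 64.896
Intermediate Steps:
y = -27/2 (y = -½*3³ = -½*27 = -27/2 ≈ -13.500)
√(y + (64 + (-1*(-4) - 3))²) = √(-27/2 + (64 + (-1*(-4) - 3))²) = √(-27/2 + (64 + (4 - 3))²) = √(-27/2 + (64 + 1)²) = √(-27/2 + 65²) = √(-27/2 + 4225) = √(8423/2) = √16846/2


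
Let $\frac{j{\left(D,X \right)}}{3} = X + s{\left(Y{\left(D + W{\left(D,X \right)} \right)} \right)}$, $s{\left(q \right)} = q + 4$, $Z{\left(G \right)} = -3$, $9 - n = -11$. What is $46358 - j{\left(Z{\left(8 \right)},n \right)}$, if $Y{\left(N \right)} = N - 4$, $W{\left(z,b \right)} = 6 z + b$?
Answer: $46301$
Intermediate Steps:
$n = 20$ ($n = 9 - -11 = 9 + 11 = 20$)
$W{\left(z,b \right)} = b + 6 z$
$Y{\left(N \right)} = -4 + N$ ($Y{\left(N \right)} = N - 4 = -4 + N$)
$s{\left(q \right)} = 4 + q$
$j{\left(D,X \right)} = 6 X + 21 D$ ($j{\left(D,X \right)} = 3 \left(X + \left(4 - \left(4 - X - 7 D\right)\right)\right) = 3 \left(X + \left(4 + \left(-4 + X + 7 D\right)\right)\right) = 3 \left(X + \left(X + 7 D\right)\right) = 3 \left(2 X + 7 D\right) = 6 X + 21 D$)
$46358 - j{\left(Z{\left(8 \right)},n \right)} = 46358 - \left(6 \cdot 20 + 21 \left(-3\right)\right) = 46358 - \left(120 - 63\right) = 46358 - 57 = 46301$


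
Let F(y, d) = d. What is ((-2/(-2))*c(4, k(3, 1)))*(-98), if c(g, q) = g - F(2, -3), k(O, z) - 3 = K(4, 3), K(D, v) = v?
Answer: -686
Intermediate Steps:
k(O, z) = 6 (k(O, z) = 3 + 3 = 6)
c(g, q) = 3 + g (c(g, q) = g - 1*(-3) = g + 3 = 3 + g)
((-2/(-2))*c(4, k(3, 1)))*(-98) = ((-2/(-2))*(3 + 4))*(-98) = (-2*(-½)*7)*(-98) = (1*7)*(-98) = 7*(-98) = -686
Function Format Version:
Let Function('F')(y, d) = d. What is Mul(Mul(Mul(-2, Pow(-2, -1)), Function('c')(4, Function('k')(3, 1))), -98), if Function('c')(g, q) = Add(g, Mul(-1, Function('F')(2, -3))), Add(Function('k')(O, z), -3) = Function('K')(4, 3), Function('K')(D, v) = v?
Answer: -686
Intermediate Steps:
Function('k')(O, z) = 6 (Function('k')(O, z) = Add(3, 3) = 6)
Function('c')(g, q) = Add(3, g) (Function('c')(g, q) = Add(g, Mul(-1, -3)) = Add(g, 3) = Add(3, g))
Mul(Mul(Mul(-2, Pow(-2, -1)), Function('c')(4, Function('k')(3, 1))), -98) = Mul(Mul(Mul(-2, Pow(-2, -1)), Add(3, 4)), -98) = Mul(Mul(Mul(-2, Rational(-1, 2)), 7), -98) = Mul(Mul(1, 7), -98) = Mul(7, -98) = -686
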